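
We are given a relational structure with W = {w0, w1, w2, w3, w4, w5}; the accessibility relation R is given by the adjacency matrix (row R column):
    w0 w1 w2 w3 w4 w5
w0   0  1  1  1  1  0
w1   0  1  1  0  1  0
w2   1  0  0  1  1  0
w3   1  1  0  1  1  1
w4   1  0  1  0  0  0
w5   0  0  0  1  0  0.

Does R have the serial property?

Serial: yes — every world has a successor (e.g. w0 R w1).

Yes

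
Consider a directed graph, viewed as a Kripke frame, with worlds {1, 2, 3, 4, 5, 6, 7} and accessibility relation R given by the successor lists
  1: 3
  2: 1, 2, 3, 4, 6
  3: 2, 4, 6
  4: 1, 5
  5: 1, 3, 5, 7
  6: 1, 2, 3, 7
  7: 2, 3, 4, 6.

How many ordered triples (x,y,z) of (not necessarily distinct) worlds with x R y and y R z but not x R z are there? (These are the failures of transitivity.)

Enumerating: (1,3,2), (1,3,4), (1,3,6), (2,4,5), (2,6,7), (3,2,1), (3,2,3), (3,4,1), (3,4,5), (3,6,1), (3,6,3), (3,6,7), … and 20 more.
Total: 32.

32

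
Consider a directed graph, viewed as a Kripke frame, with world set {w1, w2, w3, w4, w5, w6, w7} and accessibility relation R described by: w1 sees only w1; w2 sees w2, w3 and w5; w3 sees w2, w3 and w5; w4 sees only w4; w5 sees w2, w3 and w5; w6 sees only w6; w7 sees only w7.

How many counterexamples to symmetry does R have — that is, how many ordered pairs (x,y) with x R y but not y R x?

R is symmetric; there are no such tuples.

0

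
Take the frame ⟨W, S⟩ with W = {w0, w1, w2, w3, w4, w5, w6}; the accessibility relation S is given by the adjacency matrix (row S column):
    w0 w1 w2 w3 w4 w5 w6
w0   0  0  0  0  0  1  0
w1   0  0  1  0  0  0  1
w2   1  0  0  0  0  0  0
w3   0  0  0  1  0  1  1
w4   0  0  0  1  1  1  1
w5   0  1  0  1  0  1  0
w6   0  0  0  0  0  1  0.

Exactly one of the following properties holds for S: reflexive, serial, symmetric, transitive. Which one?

Reflexive: no — w0 is not related to itself.
Serial: yes — every world has a successor (e.g. w0 S w5).
Symmetric: no — w0 S w5 but not w5 S w0.
Transitive: no — w0 S w5 and w5 S w1, but not w0 S w1.
Only serial holds.

serial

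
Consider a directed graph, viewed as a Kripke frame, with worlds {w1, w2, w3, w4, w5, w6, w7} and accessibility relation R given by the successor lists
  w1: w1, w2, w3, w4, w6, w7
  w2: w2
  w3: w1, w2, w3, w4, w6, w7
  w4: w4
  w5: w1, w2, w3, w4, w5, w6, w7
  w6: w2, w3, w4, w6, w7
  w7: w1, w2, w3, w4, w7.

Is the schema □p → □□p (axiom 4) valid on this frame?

No

By correspondence theory, 4 is valid on a frame iff R is transitive.
Transitive: no — w6 R w3 and w3 R w1, but not w6 R w1.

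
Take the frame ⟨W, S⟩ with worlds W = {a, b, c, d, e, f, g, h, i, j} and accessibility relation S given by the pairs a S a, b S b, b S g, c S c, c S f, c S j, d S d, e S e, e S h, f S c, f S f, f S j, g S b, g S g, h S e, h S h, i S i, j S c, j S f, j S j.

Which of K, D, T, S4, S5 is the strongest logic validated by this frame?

Serial (axiom D): yes — every world has a successor (e.g. a S a).
Reflexive (axiom T): yes — every world is S-related to itself.
Transitive (axiom 4): yes — every two-step S-path is closed by a direct edge.
Euclidean (axiom 5): yes — any two successors of a common world are S-related.
So F validates K, D, T, S4, S5. The strongest is S5.

S5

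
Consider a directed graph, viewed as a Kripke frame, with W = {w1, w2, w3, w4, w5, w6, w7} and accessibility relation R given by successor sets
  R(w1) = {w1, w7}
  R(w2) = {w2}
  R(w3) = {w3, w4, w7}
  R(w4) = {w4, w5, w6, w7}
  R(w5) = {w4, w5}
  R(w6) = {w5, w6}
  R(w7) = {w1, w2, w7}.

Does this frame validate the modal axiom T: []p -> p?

Yes

Axiom T corresponds to the accessibility relation being reflexive.
Reflexive: yes — every world is R-related to itself.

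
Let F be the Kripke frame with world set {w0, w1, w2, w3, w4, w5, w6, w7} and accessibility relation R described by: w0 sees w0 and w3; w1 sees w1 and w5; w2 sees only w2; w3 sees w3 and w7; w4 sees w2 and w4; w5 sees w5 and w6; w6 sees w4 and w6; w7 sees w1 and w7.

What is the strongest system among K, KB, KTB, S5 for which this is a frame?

Symmetric (axiom B): no — w0 R w3 but not w3 R w0.
Reflexive (axiom T): yes — every world is R-related to itself.
Euclidean (axiom 5): no — w0 R w3 and w0 R w0, but not w3 R w0.
So F validates K; KB would additionally require R to be symmetric. The strongest is K.

K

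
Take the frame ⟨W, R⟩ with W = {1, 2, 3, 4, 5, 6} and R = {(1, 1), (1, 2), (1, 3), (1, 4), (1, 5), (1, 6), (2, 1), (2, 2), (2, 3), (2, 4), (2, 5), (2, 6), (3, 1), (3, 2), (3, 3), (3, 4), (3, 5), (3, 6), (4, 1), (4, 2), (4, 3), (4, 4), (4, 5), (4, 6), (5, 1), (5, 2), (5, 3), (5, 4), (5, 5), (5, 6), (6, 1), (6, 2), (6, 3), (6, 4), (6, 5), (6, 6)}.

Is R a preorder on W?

Reflexive: yes — every world is R-related to itself.
Transitive: yes — every two-step R-path is closed by a direct edge.
So R is a preorder.

Yes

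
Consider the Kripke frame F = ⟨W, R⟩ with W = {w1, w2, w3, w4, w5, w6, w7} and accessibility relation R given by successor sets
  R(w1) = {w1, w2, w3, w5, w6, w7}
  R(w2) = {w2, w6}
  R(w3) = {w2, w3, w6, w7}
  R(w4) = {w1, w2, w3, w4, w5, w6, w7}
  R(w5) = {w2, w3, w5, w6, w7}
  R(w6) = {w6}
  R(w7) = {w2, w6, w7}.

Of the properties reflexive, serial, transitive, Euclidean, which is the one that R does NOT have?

Reflexive: yes — every world is R-related to itself.
Serial: yes — every world has a successor (e.g. w1 R w1).
Transitive: yes — every two-step R-path is closed by a direct edge.
Euclidean: no — w1 R w2 and w1 R w3, but not w2 R w3.
Only Euclidean fails.

Euclidean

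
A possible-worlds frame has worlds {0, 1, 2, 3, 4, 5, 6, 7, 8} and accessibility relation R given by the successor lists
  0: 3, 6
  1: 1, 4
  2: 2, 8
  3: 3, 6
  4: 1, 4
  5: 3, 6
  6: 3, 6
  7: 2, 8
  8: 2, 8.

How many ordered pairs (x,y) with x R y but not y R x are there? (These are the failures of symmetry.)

Enumerating: (0,3), (0,6), (5,3), (5,6), (7,2), (7,8).

6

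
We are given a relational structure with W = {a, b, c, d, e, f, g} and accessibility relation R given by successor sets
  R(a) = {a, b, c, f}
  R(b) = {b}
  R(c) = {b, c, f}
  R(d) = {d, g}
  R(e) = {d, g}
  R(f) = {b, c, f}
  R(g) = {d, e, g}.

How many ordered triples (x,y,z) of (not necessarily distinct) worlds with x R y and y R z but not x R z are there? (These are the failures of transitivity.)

2

Enumerating: (d,g,e), (e,g,e).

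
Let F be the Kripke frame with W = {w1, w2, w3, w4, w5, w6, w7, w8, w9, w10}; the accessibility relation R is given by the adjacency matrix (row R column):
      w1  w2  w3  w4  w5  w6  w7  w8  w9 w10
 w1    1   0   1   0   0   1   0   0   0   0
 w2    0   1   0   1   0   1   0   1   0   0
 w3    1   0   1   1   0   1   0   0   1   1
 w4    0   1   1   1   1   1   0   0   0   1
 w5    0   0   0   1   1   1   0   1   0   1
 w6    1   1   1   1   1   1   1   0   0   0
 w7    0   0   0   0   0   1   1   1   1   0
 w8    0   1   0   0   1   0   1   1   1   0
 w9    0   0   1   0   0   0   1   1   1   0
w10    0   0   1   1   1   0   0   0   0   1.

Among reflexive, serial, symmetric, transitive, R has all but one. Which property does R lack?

transitive

Reflexive: yes — every world is R-related to itself.
Serial: yes — every world has a successor (e.g. w1 R w1).
Symmetric: yes — every pair in R has its reverse in R.
Transitive: no — w1 R w3 and w3 R w10, but not w1 R w10.
Only transitive fails.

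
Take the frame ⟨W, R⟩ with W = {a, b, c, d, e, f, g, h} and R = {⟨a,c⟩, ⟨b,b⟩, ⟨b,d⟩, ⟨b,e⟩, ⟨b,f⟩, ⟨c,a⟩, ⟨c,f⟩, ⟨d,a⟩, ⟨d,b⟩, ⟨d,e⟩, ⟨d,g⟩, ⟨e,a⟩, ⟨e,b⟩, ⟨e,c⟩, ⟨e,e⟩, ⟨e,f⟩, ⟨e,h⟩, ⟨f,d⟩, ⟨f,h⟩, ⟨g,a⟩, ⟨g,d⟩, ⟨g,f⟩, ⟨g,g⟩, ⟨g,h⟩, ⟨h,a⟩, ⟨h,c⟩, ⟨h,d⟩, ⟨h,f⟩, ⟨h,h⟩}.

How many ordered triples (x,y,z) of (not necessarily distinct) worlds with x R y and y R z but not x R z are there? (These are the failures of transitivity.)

37

Enumerating: (a,c,a), (a,c,f), (b,d,a), (b,d,g), (b,e,a), (b,e,c), (b,e,h), (b,f,h), (c,a,c), (c,f,d), (c,f,h), (d,a,c), … and 25 more.
Total: 37.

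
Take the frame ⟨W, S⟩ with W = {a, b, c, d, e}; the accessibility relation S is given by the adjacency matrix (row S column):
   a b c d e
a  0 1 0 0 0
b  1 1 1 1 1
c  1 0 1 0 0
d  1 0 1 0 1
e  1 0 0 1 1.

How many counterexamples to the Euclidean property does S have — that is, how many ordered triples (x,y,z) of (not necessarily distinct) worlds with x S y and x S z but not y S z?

22

Enumerating: (b,a,a), (b,a,c), (b,a,d), (b,a,e), (b,c,b), (b,c,d), (b,c,e), (b,d,b), (b,d,d), (b,e,b), (b,e,c), (c,a,a), … and 10 more.
Total: 22.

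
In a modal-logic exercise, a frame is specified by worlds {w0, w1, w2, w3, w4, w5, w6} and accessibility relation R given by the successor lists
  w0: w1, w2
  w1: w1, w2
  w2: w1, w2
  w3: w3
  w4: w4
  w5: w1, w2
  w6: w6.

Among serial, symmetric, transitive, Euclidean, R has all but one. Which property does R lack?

symmetric

Serial: yes — every world has a successor (e.g. w0 R w1).
Symmetric: no — w0 R w1 but not w1 R w0.
Transitive: yes — every two-step R-path is closed by a direct edge.
Euclidean: yes — any two successors of a common world are R-related.
Only symmetric fails.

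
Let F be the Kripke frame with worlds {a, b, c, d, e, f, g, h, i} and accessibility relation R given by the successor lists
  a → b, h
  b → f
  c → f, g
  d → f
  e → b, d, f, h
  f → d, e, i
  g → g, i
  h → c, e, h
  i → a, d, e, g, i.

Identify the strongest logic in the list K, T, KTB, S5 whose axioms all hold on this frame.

Reflexive (axiom T): no — a is not related to itself.
Symmetric (axiom B): no — a R b but not b R a.
Euclidean (axiom 5): no — a R b and a R h, but not b R h.
So F validates K; T would additionally require R to be reflexive. The strongest is K.

K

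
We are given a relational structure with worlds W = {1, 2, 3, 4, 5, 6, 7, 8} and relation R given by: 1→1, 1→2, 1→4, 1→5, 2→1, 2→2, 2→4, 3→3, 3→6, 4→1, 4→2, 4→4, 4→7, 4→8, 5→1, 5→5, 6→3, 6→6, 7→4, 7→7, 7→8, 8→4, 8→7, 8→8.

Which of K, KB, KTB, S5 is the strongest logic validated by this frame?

Symmetric (axiom B): yes — every pair in R has its reverse in R.
Reflexive (axiom T): yes — every world is R-related to itself.
Euclidean (axiom 5): no — 1 R 2 and 1 R 5, but not 2 R 5.
So F validates K, KB, KTB; S5 would additionally require R to be Euclidean. The strongest is KTB.

KTB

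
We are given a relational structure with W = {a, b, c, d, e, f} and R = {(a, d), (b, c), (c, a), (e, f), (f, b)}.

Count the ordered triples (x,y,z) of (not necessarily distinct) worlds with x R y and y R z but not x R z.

4

Enumerating: (b,c,a), (c,a,d), (e,f,b), (f,b,c).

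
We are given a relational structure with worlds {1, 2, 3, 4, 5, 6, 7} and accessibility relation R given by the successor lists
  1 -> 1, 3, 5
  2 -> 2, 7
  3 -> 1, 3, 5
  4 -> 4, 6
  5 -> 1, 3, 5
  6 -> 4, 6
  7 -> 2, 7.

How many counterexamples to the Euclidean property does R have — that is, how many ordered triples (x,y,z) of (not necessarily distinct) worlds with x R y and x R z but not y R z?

0

R is Euclidean; there are no such tuples.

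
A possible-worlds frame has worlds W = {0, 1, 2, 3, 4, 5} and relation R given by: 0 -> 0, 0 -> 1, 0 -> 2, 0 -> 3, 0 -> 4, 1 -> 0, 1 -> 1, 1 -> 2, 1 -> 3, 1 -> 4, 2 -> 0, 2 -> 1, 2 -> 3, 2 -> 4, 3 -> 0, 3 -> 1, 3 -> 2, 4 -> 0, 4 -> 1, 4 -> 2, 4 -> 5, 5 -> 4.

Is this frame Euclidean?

No

Euclidean: no — 0 R 3 and 0 R 4, but not 3 R 4.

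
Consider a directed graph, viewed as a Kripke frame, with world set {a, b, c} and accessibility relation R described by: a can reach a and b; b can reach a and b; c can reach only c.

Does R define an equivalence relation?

Yes

Reflexive: yes — every world is R-related to itself.
Symmetric: yes — every pair in R has its reverse in R.
Transitive: yes — every two-step R-path is closed by a direct edge.
So R is an equivalence relation.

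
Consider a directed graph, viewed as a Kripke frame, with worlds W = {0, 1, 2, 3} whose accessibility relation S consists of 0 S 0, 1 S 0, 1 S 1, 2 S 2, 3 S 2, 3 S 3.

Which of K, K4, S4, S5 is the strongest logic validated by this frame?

S4

Transitive (axiom 4): yes — every two-step S-path is closed by a direct edge.
Reflexive (axiom T): yes — every world is S-related to itself.
Euclidean (axiom 5): no — 1 S 0 and 1 S 1, but not 0 S 1.
So F validates K, K4, S4; S5 would additionally require S to be Euclidean. The strongest is S4.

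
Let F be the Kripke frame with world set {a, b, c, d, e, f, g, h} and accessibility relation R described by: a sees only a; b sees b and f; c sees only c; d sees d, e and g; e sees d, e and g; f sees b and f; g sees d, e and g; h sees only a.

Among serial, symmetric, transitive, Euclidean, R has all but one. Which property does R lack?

symmetric

Serial: yes — every world has a successor (e.g. a R a).
Symmetric: no — h R a but not a R h.
Transitive: yes — every two-step R-path is closed by a direct edge.
Euclidean: yes — any two successors of a common world are R-related.
Only symmetric fails.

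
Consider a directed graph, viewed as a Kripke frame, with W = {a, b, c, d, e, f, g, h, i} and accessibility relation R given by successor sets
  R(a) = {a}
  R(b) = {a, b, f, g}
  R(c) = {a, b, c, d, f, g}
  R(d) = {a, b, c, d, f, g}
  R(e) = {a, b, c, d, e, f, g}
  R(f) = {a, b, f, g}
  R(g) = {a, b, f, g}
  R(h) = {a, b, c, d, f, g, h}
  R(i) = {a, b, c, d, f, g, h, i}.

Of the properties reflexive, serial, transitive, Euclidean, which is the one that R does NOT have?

Reflexive: yes — every world is R-related to itself.
Serial: yes — every world has a successor (e.g. a R a).
Transitive: yes — every two-step R-path is closed by a direct edge.
Euclidean: no — b R a and b R f, but not a R f.
Only Euclidean fails.

Euclidean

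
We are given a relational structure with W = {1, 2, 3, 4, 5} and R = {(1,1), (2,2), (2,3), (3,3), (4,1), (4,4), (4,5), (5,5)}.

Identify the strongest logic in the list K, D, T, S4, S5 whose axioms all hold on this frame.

S4

Serial (axiom D): yes — every world has a successor (e.g. 1 R 1).
Reflexive (axiom T): yes — every world is R-related to itself.
Transitive (axiom 4): yes — every two-step R-path is closed by a direct edge.
Euclidean (axiom 5): no — 4 R 1 and 4 R 5, but not 1 R 5.
So F validates K, D, T, S4; S5 would additionally require R to be Euclidean. The strongest is S4.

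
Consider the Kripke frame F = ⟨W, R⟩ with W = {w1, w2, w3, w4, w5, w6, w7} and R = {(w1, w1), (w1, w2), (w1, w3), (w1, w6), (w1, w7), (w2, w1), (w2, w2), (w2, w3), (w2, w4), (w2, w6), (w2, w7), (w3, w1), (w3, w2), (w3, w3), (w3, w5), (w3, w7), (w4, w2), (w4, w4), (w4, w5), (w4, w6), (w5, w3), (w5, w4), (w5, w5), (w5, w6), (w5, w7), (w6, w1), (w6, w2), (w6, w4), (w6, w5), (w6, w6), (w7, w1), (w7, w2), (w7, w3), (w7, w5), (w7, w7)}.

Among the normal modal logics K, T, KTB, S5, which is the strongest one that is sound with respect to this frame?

KTB

Reflexive (axiom T): yes — every world is R-related to itself.
Symmetric (axiom B): yes — every pair in R has its reverse in R.
Euclidean (axiom 5): no — w1 R w3 and w1 R w6, but not w3 R w6.
So F validates K, T, KTB; S5 would additionally require R to be Euclidean. The strongest is KTB.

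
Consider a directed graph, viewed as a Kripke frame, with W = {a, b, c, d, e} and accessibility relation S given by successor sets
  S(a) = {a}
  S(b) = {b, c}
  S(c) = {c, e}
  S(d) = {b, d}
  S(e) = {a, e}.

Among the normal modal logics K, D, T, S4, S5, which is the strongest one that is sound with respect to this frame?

T

Serial (axiom D): yes — every world has a successor (e.g. a S a).
Reflexive (axiom T): yes — every world is S-related to itself.
Transitive (axiom 4): no — b S c and c S e, but not b S e.
Euclidean (axiom 5): no — b S c and b S b, but not c S b.
So F validates K, D, T; S4 would additionally require S to be transitive. The strongest is T.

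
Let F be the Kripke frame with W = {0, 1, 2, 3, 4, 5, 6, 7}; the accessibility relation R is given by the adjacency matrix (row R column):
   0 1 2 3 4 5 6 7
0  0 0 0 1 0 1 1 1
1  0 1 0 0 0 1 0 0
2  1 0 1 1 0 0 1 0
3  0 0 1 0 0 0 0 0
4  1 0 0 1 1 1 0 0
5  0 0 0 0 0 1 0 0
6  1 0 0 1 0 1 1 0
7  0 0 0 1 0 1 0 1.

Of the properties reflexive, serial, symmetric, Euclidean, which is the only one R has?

serial

Reflexive: no — 0 is not related to itself.
Serial: yes — every world has a successor (e.g. 0 R 3).
Symmetric: no — 0 R 3 but not 3 R 0.
Euclidean: no — 0 R 3 and 0 R 5, but not 3 R 5.
Only serial holds.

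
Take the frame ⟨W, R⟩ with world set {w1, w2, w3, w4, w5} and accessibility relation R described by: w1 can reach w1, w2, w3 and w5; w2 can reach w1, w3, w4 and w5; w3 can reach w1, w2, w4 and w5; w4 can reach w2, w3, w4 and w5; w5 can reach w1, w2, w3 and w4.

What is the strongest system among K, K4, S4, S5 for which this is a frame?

K

Transitive (axiom 4): no — w1 R w2 and w2 R w4, but not w1 R w4.
Reflexive (axiom T): no — w2 is not related to itself.
Euclidean (axiom 5): no — w2 R w1 and w2 R w4, but not w1 R w4.
So F validates K; K4 would additionally require R to be transitive. The strongest is K.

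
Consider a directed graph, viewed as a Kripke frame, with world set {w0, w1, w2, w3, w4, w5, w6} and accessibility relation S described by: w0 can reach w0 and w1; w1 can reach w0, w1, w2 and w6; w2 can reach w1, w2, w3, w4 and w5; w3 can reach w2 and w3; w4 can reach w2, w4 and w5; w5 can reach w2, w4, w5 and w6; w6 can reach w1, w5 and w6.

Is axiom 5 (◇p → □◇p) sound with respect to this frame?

By correspondence theory, 5 is valid on a frame iff S is Euclidean.
Euclidean: no — w1 S w0 and w1 S w2, but not w0 S w2.

No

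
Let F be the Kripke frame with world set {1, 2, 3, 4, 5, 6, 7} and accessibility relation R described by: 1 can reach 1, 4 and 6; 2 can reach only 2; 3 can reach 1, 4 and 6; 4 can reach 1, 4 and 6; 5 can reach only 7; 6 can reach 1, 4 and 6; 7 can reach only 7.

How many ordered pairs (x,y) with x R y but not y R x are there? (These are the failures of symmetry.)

4

Enumerating: (3,1), (3,4), (3,6), (5,7).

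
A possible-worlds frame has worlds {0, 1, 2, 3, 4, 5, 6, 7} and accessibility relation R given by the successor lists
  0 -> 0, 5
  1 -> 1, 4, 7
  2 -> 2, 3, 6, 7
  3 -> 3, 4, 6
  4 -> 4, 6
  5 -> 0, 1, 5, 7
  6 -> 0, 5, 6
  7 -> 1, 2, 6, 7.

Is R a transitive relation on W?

Transitive: no — 0 R 5 and 5 R 1, but not 0 R 1.

No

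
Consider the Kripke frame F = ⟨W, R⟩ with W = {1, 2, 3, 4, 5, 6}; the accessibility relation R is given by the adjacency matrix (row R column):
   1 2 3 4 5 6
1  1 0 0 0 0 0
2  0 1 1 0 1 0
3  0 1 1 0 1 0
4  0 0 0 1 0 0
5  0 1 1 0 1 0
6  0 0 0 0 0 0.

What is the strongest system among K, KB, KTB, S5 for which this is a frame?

KB

Symmetric (axiom B): yes — every pair in R has its reverse in R.
Reflexive (axiom T): no — 6 is not related to itself.
Euclidean (axiom 5): yes — any two successors of a common world are R-related.
So F validates K, KB; KTB would additionally require R to be reflexive. The strongest is KB.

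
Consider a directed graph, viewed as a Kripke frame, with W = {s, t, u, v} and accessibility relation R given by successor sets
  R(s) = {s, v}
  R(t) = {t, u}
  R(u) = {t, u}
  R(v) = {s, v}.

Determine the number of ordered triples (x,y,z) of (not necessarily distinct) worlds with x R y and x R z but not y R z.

R is Euclidean; there are no such tuples.

0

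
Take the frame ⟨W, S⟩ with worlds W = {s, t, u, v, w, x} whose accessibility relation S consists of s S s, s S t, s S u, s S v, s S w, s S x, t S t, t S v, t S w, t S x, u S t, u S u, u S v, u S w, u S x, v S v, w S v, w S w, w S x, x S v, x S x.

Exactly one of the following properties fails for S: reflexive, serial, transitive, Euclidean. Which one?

Reflexive: yes — every world is S-related to itself.
Serial: yes — every world has a successor (e.g. s S s).
Transitive: yes — every two-step S-path is closed by a direct edge.
Euclidean: no — s S t and s S u, but not t S u.
Only Euclidean fails.

Euclidean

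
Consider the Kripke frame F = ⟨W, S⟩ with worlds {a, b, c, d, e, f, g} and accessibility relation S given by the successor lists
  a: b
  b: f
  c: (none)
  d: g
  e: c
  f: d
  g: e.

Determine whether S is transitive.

No

Transitive: no — a S b and b S f, but not a S f.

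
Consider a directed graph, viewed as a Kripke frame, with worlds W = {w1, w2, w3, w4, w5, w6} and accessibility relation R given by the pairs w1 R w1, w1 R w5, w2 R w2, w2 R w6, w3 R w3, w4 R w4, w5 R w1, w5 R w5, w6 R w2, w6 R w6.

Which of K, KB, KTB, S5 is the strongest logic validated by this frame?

S5

Symmetric (axiom B): yes — every pair in R has its reverse in R.
Reflexive (axiom T): yes — every world is R-related to itself.
Euclidean (axiom 5): yes — any two successors of a common world are R-related.
So F validates K, KB, KTB, S5. The strongest is S5.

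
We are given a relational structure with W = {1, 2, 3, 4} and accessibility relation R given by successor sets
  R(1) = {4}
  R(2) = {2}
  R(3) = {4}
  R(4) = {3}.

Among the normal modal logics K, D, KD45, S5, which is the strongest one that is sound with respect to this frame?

Serial (axiom D): yes — every world has a successor (e.g. 1 R 4).
Euclidean (axiom 5): no — 1 R 4 and 1 R 4, but not 4 R 4.
Transitive (axiom 4): no — 1 R 4 and 4 R 3, but not 1 R 3.
Reflexive (axiom T): no — 1 is not related to itself.
So F validates K, D; KD45 would additionally require R to be Euclidean and transitive. The strongest is D.

D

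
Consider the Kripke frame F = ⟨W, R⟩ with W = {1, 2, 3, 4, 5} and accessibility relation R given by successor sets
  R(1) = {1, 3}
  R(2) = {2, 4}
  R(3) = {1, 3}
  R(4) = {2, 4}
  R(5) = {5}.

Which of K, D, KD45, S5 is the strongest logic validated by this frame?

S5

Serial (axiom D): yes — every world has a successor (e.g. 1 R 1).
Euclidean (axiom 5): yes — any two successors of a common world are R-related.
Transitive (axiom 4): yes — every two-step R-path is closed by a direct edge.
Reflexive (axiom T): yes — every world is R-related to itself.
So F validates K, D, KD45, S5. The strongest is S5.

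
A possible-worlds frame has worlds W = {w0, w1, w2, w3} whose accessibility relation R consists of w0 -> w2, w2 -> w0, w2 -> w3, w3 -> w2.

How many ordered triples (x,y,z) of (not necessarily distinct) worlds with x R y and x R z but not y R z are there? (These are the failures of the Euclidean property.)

6

Enumerating: (w0,w2,w2), (w2,w0,w0), (w2,w0,w3), (w2,w3,w0), (w2,w3,w3), (w3,w2,w2).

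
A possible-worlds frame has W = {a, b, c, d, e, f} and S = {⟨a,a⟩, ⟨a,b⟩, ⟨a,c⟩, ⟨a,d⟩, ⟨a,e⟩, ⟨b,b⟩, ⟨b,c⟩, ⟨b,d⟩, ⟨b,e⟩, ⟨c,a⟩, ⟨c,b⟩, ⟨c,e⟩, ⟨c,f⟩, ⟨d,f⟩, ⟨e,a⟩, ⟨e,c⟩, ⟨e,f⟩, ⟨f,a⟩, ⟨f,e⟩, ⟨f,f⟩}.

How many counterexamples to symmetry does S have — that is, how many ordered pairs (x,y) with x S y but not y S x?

Enumerating: (a,b), (a,d), (b,d), (b,e), (c,f), (d,f), (f,a).

7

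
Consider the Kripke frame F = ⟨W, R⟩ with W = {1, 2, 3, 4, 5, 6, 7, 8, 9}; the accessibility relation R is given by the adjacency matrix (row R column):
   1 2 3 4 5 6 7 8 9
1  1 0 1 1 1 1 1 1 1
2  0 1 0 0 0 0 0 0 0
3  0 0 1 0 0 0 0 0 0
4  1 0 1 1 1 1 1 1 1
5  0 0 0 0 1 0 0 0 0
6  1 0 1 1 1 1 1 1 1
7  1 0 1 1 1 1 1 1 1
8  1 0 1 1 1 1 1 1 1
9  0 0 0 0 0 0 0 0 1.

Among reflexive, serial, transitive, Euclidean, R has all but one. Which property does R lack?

Reflexive: yes — every world is R-related to itself.
Serial: yes — every world has a successor (e.g. 1 R 1).
Transitive: yes — every two-step R-path is closed by a direct edge.
Euclidean: no — 1 R 3 and 1 R 4, but not 3 R 4.
Only Euclidean fails.

Euclidean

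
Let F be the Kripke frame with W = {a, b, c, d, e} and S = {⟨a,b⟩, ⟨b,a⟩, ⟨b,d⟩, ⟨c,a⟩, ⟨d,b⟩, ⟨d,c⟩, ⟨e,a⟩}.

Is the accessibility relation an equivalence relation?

Reflexive: no — a is not related to itself.
Symmetric: no — c S a but not a S c.
Transitive: no — a S b and b S d, but not a S d.
So S is not an equivalence relation.

No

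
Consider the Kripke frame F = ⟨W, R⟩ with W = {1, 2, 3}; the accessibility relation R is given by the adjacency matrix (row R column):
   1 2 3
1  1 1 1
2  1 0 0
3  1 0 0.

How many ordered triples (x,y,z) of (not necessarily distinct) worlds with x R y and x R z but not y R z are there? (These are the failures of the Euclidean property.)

4

Enumerating: (1,2,2), (1,2,3), (1,3,2), (1,3,3).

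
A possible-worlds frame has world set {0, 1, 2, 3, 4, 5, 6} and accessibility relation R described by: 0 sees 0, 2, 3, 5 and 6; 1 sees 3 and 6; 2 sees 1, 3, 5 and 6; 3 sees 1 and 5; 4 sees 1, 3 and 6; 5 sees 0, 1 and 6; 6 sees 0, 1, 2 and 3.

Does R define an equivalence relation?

No

Reflexive: no — 1 is not related to itself.
Symmetric: no — 0 R 2 but not 2 R 0.
Transitive: no — 0 R 2 and 2 R 1, but not 0 R 1.
So R is not an equivalence relation.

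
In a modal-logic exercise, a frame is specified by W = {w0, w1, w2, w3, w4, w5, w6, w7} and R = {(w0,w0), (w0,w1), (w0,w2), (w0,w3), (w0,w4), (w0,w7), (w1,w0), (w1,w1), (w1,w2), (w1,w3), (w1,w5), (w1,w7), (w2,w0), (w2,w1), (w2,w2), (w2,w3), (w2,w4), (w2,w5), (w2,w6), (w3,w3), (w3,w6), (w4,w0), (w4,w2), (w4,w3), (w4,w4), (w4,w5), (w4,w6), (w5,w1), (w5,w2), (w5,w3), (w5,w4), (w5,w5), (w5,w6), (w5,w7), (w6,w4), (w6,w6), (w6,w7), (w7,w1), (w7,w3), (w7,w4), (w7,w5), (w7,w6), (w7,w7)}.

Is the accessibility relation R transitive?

Transitive: no — w0 R w1 and w1 R w5, but not w0 R w5.

No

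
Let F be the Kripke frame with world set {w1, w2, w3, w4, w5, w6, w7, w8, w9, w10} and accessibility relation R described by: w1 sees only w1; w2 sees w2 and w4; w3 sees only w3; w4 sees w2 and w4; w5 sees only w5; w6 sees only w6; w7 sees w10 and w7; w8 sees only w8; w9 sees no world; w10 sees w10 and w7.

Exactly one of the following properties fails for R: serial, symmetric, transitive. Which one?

Serial: no — w9 has no R-successor.
Symmetric: yes — every pair in R has its reverse in R.
Transitive: yes — every two-step R-path is closed by a direct edge.
Only serial fails.

serial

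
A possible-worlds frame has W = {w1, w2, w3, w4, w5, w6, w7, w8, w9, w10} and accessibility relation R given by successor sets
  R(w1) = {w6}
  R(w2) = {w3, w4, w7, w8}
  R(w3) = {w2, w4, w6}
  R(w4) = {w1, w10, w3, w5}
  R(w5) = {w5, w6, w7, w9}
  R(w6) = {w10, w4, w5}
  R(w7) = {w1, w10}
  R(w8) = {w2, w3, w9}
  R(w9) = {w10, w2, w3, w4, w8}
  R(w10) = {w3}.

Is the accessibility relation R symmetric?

No

Symmetric: no — w1 R w6 but not w6 R w1.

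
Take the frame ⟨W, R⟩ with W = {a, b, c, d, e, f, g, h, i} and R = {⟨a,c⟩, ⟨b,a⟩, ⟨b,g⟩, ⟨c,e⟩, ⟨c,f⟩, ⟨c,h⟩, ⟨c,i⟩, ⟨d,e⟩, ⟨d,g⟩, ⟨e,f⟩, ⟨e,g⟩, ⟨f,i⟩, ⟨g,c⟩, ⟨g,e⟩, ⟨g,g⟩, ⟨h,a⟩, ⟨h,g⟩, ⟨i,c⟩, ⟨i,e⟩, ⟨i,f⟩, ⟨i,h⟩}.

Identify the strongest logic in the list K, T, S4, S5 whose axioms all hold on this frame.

K

Reflexive (axiom T): no — a is not related to itself.
Transitive (axiom 4): no — a R c and c R e, but not a R e.
Euclidean (axiom 5): no — b R a and b R g, but not a R g.
So F validates K; T would additionally require R to be reflexive. The strongest is K.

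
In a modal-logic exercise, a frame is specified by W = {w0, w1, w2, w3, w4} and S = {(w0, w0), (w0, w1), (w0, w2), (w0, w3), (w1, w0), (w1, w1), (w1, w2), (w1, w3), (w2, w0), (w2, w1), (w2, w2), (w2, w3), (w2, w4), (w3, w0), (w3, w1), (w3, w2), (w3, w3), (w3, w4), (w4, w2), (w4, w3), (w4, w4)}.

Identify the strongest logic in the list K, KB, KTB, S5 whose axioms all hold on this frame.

Symmetric (axiom B): yes — every pair in S has its reverse in S.
Reflexive (axiom T): yes — every world is S-related to itself.
Euclidean (axiom 5): no — w2 S w0 and w2 S w4, but not w0 S w4.
So F validates K, KB, KTB; S5 would additionally require S to be Euclidean. The strongest is KTB.

KTB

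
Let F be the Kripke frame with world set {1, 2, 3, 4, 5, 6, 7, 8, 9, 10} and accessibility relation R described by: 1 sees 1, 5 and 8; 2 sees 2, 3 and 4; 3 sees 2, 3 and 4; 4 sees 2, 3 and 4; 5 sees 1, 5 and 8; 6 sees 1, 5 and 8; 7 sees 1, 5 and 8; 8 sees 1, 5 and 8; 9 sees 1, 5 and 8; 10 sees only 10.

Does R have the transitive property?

Yes

Transitive: yes — every two-step R-path is closed by a direct edge.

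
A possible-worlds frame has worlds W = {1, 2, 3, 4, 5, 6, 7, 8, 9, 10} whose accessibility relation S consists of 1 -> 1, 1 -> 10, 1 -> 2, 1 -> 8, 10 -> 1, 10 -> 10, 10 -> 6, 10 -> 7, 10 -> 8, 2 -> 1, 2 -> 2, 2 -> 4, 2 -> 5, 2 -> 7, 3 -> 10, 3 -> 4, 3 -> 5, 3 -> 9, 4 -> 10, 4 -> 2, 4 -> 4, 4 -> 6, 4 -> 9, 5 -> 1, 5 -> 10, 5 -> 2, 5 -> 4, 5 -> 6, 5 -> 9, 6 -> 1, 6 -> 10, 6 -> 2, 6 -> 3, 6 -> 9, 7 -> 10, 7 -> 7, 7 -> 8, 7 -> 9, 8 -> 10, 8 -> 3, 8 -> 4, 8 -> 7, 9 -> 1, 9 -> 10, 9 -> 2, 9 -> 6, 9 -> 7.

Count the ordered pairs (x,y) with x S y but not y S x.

22

Enumerating: (1,8), (2,7), (3,10), (3,4), (3,5), (3,9), (4,10), (4,6), (4,9), (5,1), (5,10), (5,4), … and 10 more.
Total: 22.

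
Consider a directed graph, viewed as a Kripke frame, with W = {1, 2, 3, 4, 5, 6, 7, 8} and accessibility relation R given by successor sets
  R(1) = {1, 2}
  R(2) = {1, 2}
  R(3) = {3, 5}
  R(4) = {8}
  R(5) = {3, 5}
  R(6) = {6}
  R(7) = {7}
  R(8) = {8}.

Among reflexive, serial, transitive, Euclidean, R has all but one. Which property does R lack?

Reflexive: no — 4 is not related to itself.
Serial: yes — every world has a successor (e.g. 1 R 1).
Transitive: yes — every two-step R-path is closed by a direct edge.
Euclidean: yes — any two successors of a common world are R-related.
Only reflexive fails.

reflexive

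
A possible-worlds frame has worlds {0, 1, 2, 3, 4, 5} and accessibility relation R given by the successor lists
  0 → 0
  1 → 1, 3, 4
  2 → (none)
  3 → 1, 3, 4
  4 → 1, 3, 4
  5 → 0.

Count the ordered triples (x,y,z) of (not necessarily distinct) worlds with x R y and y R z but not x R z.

0

R is transitive; there are no such tuples.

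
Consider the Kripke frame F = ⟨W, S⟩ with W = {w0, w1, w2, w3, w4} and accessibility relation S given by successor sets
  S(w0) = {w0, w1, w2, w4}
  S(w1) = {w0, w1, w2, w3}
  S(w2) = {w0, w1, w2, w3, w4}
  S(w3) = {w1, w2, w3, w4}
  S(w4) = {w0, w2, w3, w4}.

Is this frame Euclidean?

Euclidean: no — w0 S w1 and w0 S w4, but not w1 S w4.

No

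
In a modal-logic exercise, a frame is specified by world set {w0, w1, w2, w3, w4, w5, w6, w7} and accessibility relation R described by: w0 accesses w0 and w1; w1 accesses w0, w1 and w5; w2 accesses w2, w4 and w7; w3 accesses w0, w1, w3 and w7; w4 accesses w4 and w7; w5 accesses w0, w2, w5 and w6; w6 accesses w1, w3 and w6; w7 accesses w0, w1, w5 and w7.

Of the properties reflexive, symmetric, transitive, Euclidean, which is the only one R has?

reflexive

Reflexive: yes — every world is R-related to itself.
Symmetric: no — w1 R w5 but not w5 R w1.
Transitive: no — w0 R w1 and w1 R w5, but not w0 R w5.
Euclidean: no — w1 R w0 and w1 R w5, but not w0 R w5.
Only reflexive holds.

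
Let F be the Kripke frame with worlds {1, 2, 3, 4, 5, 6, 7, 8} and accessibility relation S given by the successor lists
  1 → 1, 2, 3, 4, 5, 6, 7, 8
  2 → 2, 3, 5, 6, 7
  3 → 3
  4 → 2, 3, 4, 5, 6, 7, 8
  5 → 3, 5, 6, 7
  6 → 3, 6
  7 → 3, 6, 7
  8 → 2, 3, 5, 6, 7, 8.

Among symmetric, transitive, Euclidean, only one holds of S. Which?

transitive

Symmetric: no — 1 S 2 but not 2 S 1.
Transitive: yes — every two-step S-path is closed by a direct edge.
Euclidean: no — 1 S 2 and 1 S 4, but not 2 S 4.
Only transitive holds.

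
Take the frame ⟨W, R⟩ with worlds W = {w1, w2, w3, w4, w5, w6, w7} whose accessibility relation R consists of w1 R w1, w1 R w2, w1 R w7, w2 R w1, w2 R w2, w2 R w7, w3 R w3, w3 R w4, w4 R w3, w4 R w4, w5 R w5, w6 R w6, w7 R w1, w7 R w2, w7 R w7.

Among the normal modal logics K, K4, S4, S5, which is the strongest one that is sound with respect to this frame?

S5

Transitive (axiom 4): yes — every two-step R-path is closed by a direct edge.
Reflexive (axiom T): yes — every world is R-related to itself.
Euclidean (axiom 5): yes — any two successors of a common world are R-related.
So F validates K, K4, S4, S5. The strongest is S5.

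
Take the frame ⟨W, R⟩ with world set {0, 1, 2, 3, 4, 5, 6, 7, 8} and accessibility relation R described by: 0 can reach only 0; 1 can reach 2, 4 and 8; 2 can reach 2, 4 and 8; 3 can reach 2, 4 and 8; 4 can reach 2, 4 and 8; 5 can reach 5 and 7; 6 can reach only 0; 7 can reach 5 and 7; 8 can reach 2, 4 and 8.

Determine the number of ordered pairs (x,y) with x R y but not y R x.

Enumerating: (1,2), (1,4), (1,8), (3,2), (3,4), (3,8), (6,0).

7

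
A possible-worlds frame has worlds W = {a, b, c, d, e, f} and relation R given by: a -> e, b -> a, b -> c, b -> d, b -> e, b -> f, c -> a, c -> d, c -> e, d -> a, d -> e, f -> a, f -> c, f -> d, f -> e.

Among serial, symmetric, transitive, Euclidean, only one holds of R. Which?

transitive

Serial: no — e has no R-successor.
Symmetric: no — a R e but not e R a.
Transitive: yes — every two-step R-path is closed by a direct edge.
Euclidean: no — b R a and b R c, but not a R c.
Only transitive holds.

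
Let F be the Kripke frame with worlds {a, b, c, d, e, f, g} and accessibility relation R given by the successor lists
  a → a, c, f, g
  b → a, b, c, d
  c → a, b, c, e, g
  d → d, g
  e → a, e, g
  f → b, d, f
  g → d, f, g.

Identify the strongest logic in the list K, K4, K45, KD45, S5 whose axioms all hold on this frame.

Transitive (axiom 4): no — a R c and c R b, but not a R b.
Euclidean (axiom 5): no — a R c and a R f, but not c R f.
Serial (axiom D): yes — every world has a successor (e.g. a R a).
Reflexive (axiom T): yes — every world is R-related to itself.
So F validates K; K4 would additionally require R to be transitive. The strongest is K.

K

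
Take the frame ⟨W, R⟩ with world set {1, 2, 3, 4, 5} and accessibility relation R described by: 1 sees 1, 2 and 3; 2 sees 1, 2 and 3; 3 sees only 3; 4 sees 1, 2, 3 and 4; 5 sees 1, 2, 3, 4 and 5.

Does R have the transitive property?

Transitive: yes — every two-step R-path is closed by a direct edge.

Yes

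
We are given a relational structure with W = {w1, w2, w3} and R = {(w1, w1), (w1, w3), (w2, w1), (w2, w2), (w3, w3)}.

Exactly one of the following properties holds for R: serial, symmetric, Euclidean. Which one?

Serial: yes — every world has a successor (e.g. w1 R w1).
Symmetric: no — w1 R w3 but not w3 R w1.
Euclidean: no — w1 R w3 and w1 R w1, but not w3 R w1.
Only serial holds.

serial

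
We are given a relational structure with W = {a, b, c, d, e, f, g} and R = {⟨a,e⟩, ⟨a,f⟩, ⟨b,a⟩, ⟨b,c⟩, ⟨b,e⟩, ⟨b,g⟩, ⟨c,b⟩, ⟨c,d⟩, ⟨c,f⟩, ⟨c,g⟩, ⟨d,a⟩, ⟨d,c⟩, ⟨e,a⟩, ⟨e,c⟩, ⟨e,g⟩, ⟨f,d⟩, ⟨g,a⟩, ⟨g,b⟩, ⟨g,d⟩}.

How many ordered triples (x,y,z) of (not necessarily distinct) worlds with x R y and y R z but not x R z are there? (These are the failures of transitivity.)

37

Enumerating: (a,e,a), (a,e,c), (a,e,g), (a,f,d), (b,a,f), (b,c,b), (b,c,d), (b,c,f), (b,g,b), (b,g,d), (c,b,a), (c,b,c), … and 25 more.
Total: 37.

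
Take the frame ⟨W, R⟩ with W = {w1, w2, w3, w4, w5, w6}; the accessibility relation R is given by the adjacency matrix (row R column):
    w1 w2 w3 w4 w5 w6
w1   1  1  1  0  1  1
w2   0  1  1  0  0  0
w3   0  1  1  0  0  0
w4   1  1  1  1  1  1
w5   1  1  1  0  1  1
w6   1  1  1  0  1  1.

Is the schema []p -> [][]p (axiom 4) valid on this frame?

By correspondence theory, 4 is valid on a frame iff R is transitive.
Transitive: yes — every two-step R-path is closed by a direct edge.

Yes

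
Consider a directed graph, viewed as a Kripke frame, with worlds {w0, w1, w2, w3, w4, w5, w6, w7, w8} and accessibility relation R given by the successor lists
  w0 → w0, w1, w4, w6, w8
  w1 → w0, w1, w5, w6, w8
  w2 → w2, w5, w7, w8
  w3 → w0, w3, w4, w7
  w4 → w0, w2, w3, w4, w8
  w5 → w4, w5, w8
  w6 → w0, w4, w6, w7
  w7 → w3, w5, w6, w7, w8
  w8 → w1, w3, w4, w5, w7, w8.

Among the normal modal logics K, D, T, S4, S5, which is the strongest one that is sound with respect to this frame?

T

Serial (axiom D): yes — every world has a successor (e.g. w0 R w0).
Reflexive (axiom T): yes — every world is R-related to itself.
Transitive (axiom 4): no — w0 R w1 and w1 R w5, but not w0 R w5.
Euclidean (axiom 5): no — w0 R w1 and w0 R w4, but not w1 R w4.
So F validates K, D, T; S4 would additionally require R to be transitive. The strongest is T.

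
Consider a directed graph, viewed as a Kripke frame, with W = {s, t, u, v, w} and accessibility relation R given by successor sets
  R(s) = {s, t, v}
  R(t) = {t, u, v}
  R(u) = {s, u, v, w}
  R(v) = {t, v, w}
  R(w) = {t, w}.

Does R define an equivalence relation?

Reflexive: yes — every world is R-related to itself.
Symmetric: no — s R t but not t R s.
Transitive: no — s R t and t R u, but not s R u.
So R is not an equivalence relation.

No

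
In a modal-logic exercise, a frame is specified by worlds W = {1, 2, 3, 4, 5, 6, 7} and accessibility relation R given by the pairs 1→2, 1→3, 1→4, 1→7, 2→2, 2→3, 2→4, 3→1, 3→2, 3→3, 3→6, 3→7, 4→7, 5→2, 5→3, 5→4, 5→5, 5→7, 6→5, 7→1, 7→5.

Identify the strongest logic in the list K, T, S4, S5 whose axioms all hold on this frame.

Reflexive (axiom T): no — 1 is not related to itself.
Transitive (axiom 4): no — 1 R 3 and 3 R 6, but not 1 R 6.
Euclidean (axiom 5): no — 1 R 2 and 1 R 7, but not 2 R 7.
So F validates K; T would additionally require R to be reflexive. The strongest is K.

K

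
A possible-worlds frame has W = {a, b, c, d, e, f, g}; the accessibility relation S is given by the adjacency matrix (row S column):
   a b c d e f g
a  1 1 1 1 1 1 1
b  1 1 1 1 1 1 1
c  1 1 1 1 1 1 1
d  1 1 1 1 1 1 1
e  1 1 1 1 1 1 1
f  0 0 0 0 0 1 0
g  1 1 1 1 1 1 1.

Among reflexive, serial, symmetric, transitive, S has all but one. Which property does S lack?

symmetric

Reflexive: yes — every world is S-related to itself.
Serial: yes — every world has a successor (e.g. a S a).
Symmetric: no — a S f but not f S a.
Transitive: yes — every two-step S-path is closed by a direct edge.
Only symmetric fails.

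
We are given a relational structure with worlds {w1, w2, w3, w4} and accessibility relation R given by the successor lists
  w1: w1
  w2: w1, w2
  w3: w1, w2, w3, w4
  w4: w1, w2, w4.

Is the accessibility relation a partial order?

Yes

Reflexive: yes — every world is R-related to itself.
Transitive: yes — every two-step R-path is closed by a direct edge.
Antisymmetric: yes — no distinct pair is related both ways.
So R is a partial order.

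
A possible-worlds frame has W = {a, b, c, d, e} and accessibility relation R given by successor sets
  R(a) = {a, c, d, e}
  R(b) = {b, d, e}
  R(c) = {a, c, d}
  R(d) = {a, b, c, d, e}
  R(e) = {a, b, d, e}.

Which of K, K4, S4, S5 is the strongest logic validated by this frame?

Transitive (axiom 4): no — a R d and d R b, but not a R b.
Reflexive (axiom T): yes — every world is R-related to itself.
Euclidean (axiom 5): no — a R c and a R e, but not c R e.
So F validates K; K4 would additionally require R to be transitive. The strongest is K.

K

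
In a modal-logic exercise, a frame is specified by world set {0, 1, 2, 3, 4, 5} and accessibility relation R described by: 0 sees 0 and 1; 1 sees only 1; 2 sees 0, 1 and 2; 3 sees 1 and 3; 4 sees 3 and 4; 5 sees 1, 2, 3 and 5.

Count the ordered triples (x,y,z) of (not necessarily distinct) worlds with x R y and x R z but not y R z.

Enumerating: (0,1,0), (2,0,2), (2,1,0), (2,1,2), (3,1,3), (4,3,4), (5,1,2), (5,1,3), (5,1,5), (5,2,3), (5,2,5), (5,3,2), (5,3,5).

13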